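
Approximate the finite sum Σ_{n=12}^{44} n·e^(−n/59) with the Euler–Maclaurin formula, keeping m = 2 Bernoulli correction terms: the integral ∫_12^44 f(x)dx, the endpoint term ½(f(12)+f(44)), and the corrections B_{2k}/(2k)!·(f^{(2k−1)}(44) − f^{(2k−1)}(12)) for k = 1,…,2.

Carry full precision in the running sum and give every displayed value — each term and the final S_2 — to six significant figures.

Integral: ∫_12^44 x·e^(−x/59) dx = 535.296.
½[f(12) + f(44)] = ½[9.79152 + 20.8724] = 15.3320.
So far: 550.628.
Order-1 term: 1/12 · (0.120603 − 0.650002) = -0.0441166.
Running total after k=1: 550.584.
Order-2 term: −1/720 · (0.000307196 − 0.000655536) = 4.83807e-07.

S_2 ≈ 550.584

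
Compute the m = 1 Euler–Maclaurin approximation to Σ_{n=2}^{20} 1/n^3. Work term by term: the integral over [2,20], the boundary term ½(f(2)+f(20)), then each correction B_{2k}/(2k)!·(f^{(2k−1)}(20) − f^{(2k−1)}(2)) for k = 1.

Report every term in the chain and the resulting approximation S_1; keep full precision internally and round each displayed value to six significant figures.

S_1 ≈ 0.201936

Integral: ∫_2^20 1/x^3 dx = 0.123750.
½[f(2) + f(20)] = ½[0.125000 + 0.000125000] = 0.0625625.
Running total after boundary: 0.186312.
k=1: B_{2}/(2)! × [f^{(1)}(20) − f^{(1)}(2)] = 1/12 × (-1.87500e-05 − (-0.187500)) = 0.0156234.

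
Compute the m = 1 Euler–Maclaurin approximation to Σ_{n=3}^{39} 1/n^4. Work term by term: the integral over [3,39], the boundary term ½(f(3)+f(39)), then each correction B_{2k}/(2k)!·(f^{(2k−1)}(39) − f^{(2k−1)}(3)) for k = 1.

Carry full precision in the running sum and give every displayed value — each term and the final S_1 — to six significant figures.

S_1 ≈ 0.0198849

∫_3^39 1/x^4 dx evaluates to 0.0123401.
½[f(3) + f(39)] = ½[0.0123457 + 4.32257e-07] = 0.00617306.
So far: 0.0185131.
Correction k=1: B_{2}/2! · (f^{(1)}(39) − f^{(1)}(3)) = 1/12 · (-4.43340e-08 − (-0.0164609)) = 0.00137174.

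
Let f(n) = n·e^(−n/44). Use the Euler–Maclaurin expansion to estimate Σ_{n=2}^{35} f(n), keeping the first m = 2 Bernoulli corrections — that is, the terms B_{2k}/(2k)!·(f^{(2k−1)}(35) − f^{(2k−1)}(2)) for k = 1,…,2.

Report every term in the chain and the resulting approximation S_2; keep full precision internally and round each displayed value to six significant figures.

∫_2^35 x·e^(−x/44) dx evaluates to 365.077.
Boundary: ½(f(2) + f(35)) = ½(1.91113 + 15.7982) = 8.85464.
Integral + boundary = 373.931.
Order-1 term: 1/12 · (0.0923269 − 0.912128) = -0.0683168.
Running total after k=1: 373.863.
Order-2 term: −1/720 · (0.000513987 − 0.00145829) = 1.31154e-06.

S_2 ≈ 373.863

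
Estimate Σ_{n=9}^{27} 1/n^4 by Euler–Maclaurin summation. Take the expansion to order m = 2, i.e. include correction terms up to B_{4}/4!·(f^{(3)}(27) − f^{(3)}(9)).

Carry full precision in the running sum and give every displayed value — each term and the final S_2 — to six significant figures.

Integral: ∫_9^27 1/x^4 dx = 0.000440312.
½[f(9) + f(27)] = ½[0.000152416 + 1.88168e-06] = 7.71487e-05.
So far: 0.000517461.
k=1: B_{2}/(2)! × [f^{(1)}(27) − f^{(1)}(9)] = 1/12 × (-2.78767e-07 − (-6.77404e-05)) = 5.62180e-06.
Running total after k=1: 0.000523083.
k=2: B_{4}/(4)! × [f^{(3)}(27) − f^{(3)}(9)] = −1/720 × (-1.14719e-08 − (-2.50890e-05)) = -3.48299e-08.

S_2 ≈ 0.000523048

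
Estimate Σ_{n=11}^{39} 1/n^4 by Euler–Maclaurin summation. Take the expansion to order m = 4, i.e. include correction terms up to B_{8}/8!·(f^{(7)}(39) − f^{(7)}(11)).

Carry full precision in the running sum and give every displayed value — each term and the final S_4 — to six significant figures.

The integral term ∫_11^39 1/x^4 dx = 0.000244819.
Boundary: ½(f(11) + f(39)) = ½(6.83013e-05 + 4.32257e-07) = 3.43668e-05.
So far: 0.000279186.
Correction k=1: B_{2}/2! · (f^{(1)}(39) − f^{(1)}(11)) = 1/12 · (-4.43340e-08 − (-2.48369e-05)) = 2.06604e-06.
Partial sum through k=1: 0.000281252.
Correction k=2: B_{4}/4! · (f^{(3)}(39) − f^{(3)}(11)) = −1/720 · (-8.74438e-10 − (-6.15790e-06)) = -8.55142e-09.
Partial sum through k=2: 0.000281243.
Correction k=3: B_{6}/6! · (f^{(5)}(39) − f^{(5)}(11)) = 1/30240 · (-3.21950e-11 − (-2.84994e-06)) = 9.42429e-11.
Partial sum through k=3: 0.000281243.
Correction k=4: B_{8}/8! · (f^{(7)}(39) − f^{(7)}(11)) = −1/1209600 · (-1.90503e-12 − (-2.11979e-06)) = -1.75247e-12.

S_4 ≈ 0.000281243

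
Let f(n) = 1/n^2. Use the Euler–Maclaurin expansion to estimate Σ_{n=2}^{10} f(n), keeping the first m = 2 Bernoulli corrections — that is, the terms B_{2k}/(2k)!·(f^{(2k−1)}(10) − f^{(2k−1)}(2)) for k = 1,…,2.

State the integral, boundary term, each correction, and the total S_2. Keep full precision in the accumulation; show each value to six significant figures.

∫_2^10 1/x^2 dx evaluates to 0.400000.
½[f(2) + f(10)] = ½[0.250000 + 0.0100000] = 0.130000.
Running total after boundary: 0.530000.
Correction k=1: B_{2}/2! · (f^{(1)}(10) − f^{(1)}(2)) = 1/12 · (-0.00200000 − (-0.250000)) = 0.0206667.
Partial sum through k=1: 0.550667.
Correction k=2: B_{4}/4! · (f^{(3)}(10) − f^{(3)}(2)) = −1/720 · (-0.000240000 − (-0.750000)) = -0.00104133.

S_2 ≈ 0.549625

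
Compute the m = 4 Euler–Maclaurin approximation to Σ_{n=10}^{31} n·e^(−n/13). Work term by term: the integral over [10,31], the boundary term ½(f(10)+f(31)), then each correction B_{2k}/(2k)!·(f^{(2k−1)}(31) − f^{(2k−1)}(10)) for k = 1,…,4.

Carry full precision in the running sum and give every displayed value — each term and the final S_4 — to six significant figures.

∫_10^31 x·e^(−x/13) dx evaluates to 85.8523.
Endpoint term: (f(10) + f(31))/2 = (4.63369 + 2.85586)/2 = 3.74478.
Integral + boundary = 89.5971.
k=1: B_{2}/(2)! × [f^{(1)}(31) − f^{(1)}(10)] = 1/12 × (-0.127557 − 0.106931) = -0.0195407.
After k=1: 89.5775.
k=2: B_{4}/(4)! × [f^{(3)}(31) − f^{(3)}(10)] = −1/720 × (0.000335455 − 0.00611639) = 8.02908e-06.
After k=2: 89.5775.
k=3: B_{6}/(6)! × [f^{(5)}(31) − f^{(5)}(10)] = 1/30240 × (8.43601e-06 − 6.86394e-05) = -1.99085e-09.
After k=3: 89.5775.
k=4: B_{8}/(8)! × [f^{(7)}(31) − f^{(7)}(10)] = −1/1209600 × (8.80892e-08 − 5.98148e-07) = 4.21676e-13.

S_4 ≈ 89.5775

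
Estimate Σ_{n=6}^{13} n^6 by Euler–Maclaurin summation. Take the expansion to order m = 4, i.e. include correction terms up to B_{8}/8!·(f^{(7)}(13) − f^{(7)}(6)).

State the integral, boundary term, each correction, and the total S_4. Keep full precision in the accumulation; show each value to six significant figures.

Integral: ∫_6^13 x^6 dx = 8.92408e+06.
Boundary: ½(f(6) + f(13)) = ½(46656.0 + 4.82681e+06) = 2.43673e+06.
So far: 1.13608e+07.
k=1: B_{2}/(2)! × [f^{(1)}(13) − f^{(1)}(6)] = 1/12 × (2.22776e+06 − 46656.0) = 181758.
Running total after k=1: 1.15426e+07.
k=2: B_{4}/(4)! × [f^{(3)}(13) − f^{(3)}(6)] = −1/720 × (263640 − 25920.0) = -330.167.
Running total after k=2: 1.15422e+07.
k=3: B_{6}/(6)! × [f^{(5)}(13) − f^{(5)}(6)] = 1/30240 × (9360.00 − 4320.00) = 0.166667.
Running total after k=3: 1.15422e+07.
k=4: B_{8}/(8)! × [f^{(7)}(13) − f^{(7)}(6)] = −1/1209600 × (0.00000 − 0.00000) = 0.00000.

S_4 ≈ 1.15422e+07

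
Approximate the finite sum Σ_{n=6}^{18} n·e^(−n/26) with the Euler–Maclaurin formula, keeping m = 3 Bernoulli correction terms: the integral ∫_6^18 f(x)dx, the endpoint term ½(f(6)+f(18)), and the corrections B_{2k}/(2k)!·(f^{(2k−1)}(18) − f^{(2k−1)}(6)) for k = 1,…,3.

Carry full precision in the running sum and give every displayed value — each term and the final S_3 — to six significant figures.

∫_6^18 x·e^(−x/26) dx evaluates to 88.0633.
½[f(6) + f(18)] = ½[4.76354 + 9.00756] = 6.88555.
Running total after boundary: 94.9488.
Order-1 term: 1/12 · (0.153975 − 0.610710) = -0.0380612.
After k=1: 94.9107.
Order-2 term: −1/720 · (0.00170831 − 0.00325230) = 2.14444e-06.
After k=2: 94.9108.
Order-3 term: 1/30240 · (4.71722e-06 − 8.28578e-06) = -1.18008e-10.

S_3 ≈ 94.9108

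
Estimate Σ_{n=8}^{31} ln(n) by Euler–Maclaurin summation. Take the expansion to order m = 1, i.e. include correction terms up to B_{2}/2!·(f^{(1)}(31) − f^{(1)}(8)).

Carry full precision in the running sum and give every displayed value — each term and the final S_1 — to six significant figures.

The integral term ∫_8^31 ln(x) dx = 66.8181.
Endpoint term: (f(8) + f(31))/2 = (2.07944 + 3.43399)/2 = 2.75671.
Running total after boundary: 69.5748.
Correction k=1: B_{2}/2! · (f^{(1)}(31) − f^{(1)}(8)) = 1/12 · (0.0322581 − 0.125000) = -0.00772849.

S_1 ≈ 69.5671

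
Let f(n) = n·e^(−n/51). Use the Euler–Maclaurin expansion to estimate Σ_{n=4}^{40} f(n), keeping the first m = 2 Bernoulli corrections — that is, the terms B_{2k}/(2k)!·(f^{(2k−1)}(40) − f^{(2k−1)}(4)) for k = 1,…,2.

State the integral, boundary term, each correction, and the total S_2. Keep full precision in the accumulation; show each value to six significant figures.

The integral term ∫_4^40 x·e^(−x/51) dx = 475.101.
½[f(4) + f(40)] = ½[3.69826 + 18.2573] = 10.9778.
Running total after boundary: 486.079.
Order-1 term: 1/12 · (0.0984463 − 0.852051) = -0.0628004.
After k=1: 486.016.
Order-2 term: −1/720 · (0.000388817 − 0.00103852) = 9.02361e-07.

S_2 ≈ 486.016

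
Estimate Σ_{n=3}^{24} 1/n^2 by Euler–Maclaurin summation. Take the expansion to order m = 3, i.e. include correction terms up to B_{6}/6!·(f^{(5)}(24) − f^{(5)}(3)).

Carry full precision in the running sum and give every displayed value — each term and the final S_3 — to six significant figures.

S_3 ≈ 0.354125

∫_3^24 1/x^2 dx evaluates to 0.291667.
Endpoint term: (f(3) + f(24))/2 = (0.111111 + 0.00173611)/2 = 0.0564236.
Running total after boundary: 0.348090.
k=1: B_{2}/(2)! × [f^{(1)}(24) − f^{(1)}(3)] = 1/12 × (-0.000144676 − (-0.0740741)) = 0.00616078.
After k=1: 0.354251.
k=2: B_{4}/(4)! × [f^{(3)}(24) − f^{(3)}(3)] = −1/720 × (-3.01408e-06 − (-0.0987654)) = -0.000137170.
After k=2: 0.354114.
k=3: B_{6}/(6)! × [f^{(5)}(24) − f^{(5)}(3)] = 1/30240 × (-1.56983e-07 − (-0.329218)) = 1.08868e-05.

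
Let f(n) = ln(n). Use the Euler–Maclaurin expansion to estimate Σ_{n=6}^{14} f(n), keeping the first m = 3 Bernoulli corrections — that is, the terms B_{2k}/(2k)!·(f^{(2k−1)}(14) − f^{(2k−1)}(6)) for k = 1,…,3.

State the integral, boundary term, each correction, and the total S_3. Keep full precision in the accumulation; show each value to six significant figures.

∫_6^14 ln(x) dx evaluates to 18.1962.
Endpoint term: (f(6) + f(14))/2 = (1.79176 + 2.63906)/2 = 2.21541.
Integral + boundary = 20.4117.
k=1: B_{2}/(2)! × [f^{(1)}(14) − f^{(1)}(6)] = 1/12 × (0.0714286 − 0.166667) = -0.00793651.
After k=1: 20.4037.
k=2: B_{4}/(4)! × [f^{(3)}(14) − f^{(3)}(6)] = −1/720 × (0.000728863 − 0.00925926) = 1.18478e-05.
After k=2: 20.4037.
k=3: B_{6}/(6)! × [f^{(5)}(14) − f^{(5)}(6)] = 1/30240 × (4.46243e-05 − 0.00308642) = -1.00588e-07.

S_3 ≈ 20.4037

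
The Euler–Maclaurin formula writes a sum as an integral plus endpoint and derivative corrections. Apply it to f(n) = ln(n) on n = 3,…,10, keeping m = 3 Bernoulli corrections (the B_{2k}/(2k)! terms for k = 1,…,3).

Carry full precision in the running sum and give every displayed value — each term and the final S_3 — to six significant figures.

S_3 ≈ 14.4113

∫_3^10 ln(x) dx evaluates to 12.7300.
Boundary: ½(f(3) + f(10)) = ½(1.09861 + 2.30259) = 1.70060.
Running total after boundary: 14.4306.
Order-1 term: 1/12 · (0.100000 − 0.333333) = -0.0194444.
Partial sum through k=1: 14.4112.
Order-2 term: −1/720 · (0.00200000 − 0.0740741) = 0.000100103.
Partial sum through k=2: 14.4113.
Order-3 term: 1/30240 · (0.000240000 − 0.0987654) = -3.25812e-06.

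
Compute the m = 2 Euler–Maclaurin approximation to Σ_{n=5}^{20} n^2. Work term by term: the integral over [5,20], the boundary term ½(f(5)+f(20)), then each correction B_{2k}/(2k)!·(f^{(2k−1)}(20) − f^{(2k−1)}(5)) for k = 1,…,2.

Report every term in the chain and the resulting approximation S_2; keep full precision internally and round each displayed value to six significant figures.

∫_5^20 x^2 dx evaluates to 2625.00.
Boundary: ½(f(5) + f(20)) = ½(25.0000 + 400.000) = 212.500.
Integral + boundary = 2837.50.
k=1: B_{2}/(2)! × [f^{(1)}(20) − f^{(1)}(5)] = 1/12 × (40.0000 − 10.0000) = 2.50000.
Running total after k=1: 2840.00.
k=2: B_{4}/(4)! × [f^{(3)}(20) − f^{(3)}(5)] = −1/720 × (0.00000 − 0.00000) = 0.00000.

S_2 ≈ 2840.00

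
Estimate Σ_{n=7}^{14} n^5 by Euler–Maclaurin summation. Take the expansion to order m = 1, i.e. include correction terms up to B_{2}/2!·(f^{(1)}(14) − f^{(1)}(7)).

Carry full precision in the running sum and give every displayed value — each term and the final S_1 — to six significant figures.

S_1 ≈ 1.52764e+06

Integral: ∫_7^14 x^5 dx = 1.23531e+06.
Endpoint term: (f(7) + f(14))/2 = (16807.0 + 537824)/2 = 277316.
Running total after boundary: 1.51263e+06.
Correction k=1: B_{2}/2! · (f^{(1)}(14) − f^{(1)}(7)) = 1/12 · (192080 − 12005.0) = 15006.2.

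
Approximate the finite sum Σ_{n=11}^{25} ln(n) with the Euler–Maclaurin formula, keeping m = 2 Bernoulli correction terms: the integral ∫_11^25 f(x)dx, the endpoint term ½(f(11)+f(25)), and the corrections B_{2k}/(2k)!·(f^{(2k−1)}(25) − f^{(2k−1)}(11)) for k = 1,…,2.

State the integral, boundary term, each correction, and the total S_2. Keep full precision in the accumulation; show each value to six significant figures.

Integral: ∫_11^25 ln(x) dx = 40.0950.
Endpoint term: (f(11) + f(25))/2 = (2.39790 + 3.21888)/2 = 2.80839.
Integral + boundary = 42.9034.
Correction k=1: B_{2}/2! · (f^{(1)}(25) − f^{(1)}(11)) = 1/12 · (0.0400000 − 0.0909091) = -0.00424242.
Running total after k=1: 42.8992.
Correction k=2: B_{4}/4! · (f^{(3)}(25) − f^{(3)}(11)) = −1/720 · (0.000128000 − 0.00150263) = 1.90921e-06.

S_2 ≈ 42.8992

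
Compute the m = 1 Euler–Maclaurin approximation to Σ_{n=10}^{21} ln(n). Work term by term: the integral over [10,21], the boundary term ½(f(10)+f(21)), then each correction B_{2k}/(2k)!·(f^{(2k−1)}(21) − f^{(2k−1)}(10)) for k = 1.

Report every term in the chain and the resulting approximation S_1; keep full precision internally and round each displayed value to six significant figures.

The integral term ∫_10^21 ln(x) dx = 29.9091.
Endpoint term: (f(10) + f(21))/2 = (2.30259 + 3.04452)/2 = 2.67355.
Running total after boundary: 32.5827.
k=1: B_{2}/(2)! × [f^{(1)}(21) − f^{(1)}(10)] = 1/12 × (0.0476190 − 0.100000) = -0.00436508.

S_1 ≈ 32.5783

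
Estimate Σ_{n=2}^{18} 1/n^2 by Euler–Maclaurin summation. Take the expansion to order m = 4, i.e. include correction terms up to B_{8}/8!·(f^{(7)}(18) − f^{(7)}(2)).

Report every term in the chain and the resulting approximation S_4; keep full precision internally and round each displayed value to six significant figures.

∫_2^18 1/x^2 dx evaluates to 0.444444.
Boundary: ½(f(2) + f(18)) = ½(0.250000 + 0.00308642) = 0.126543.
So far: 0.570988.
Order-1 term: 1/12 · (-0.000342936 − (-0.250000)) = 0.0208048.
After k=1: 0.591792.
Order-2 term: −1/720 · (-1.27013e-05 − (-0.750000)) = -0.00104165.
After k=2: 0.590751.
Order-3 term: 1/30240 · (-1.17605e-06 − (-5.62500)) = 0.000186012.
After k=3: 0.590937.
Order-4 term: −1/1209600 · (-2.03268e-07 − (-78.7500)) = -6.51042e-05.

S_4 ≈ 0.590872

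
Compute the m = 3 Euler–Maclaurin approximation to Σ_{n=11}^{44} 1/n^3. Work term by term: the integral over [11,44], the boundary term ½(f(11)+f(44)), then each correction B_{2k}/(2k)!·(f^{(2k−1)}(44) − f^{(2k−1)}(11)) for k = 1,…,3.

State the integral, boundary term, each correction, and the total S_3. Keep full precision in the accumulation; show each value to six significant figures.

Integral: ∫_11^44 1/x^3 dx = 0.00387397.
½[f(11) + f(44)] = ½[0.000751315 + 1.17393e-05] = 0.000381527.
Integral + boundary = 0.00425549.
Order-1 term: 1/12 · (-8.00406e-07 − (-0.000204904)) = 1.70086e-05.
Running total after k=1: 0.00427250.
Order-2 term: −1/720 · (-8.26866e-09 − (-3.38684e-05)) = -4.70280e-08.
Running total after k=2: 0.00427246.
Order-3 term: 1/30240 · (-1.79382e-10 − (-1.17560e-05)) = 3.88750e-10.

S_3 ≈ 0.00427246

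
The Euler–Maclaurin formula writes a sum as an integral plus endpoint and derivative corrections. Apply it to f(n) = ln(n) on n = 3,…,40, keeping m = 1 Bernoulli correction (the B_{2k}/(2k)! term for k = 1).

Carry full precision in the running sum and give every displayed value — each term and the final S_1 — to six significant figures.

S_1 ≈ 109.627

Integral: ∫_3^40 ln(x) dx = 107.259.
Boundary: ½(f(3) + f(40)) = ½(1.09861 + 3.68888) = 2.39375.
So far: 109.653.
Order-1 term: 1/12 · (0.0250000 − 0.333333) = -0.0256944.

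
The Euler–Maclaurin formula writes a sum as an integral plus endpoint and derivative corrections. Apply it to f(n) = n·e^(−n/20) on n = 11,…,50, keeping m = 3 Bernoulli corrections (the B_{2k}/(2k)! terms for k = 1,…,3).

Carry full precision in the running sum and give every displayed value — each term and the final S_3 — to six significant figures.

S_3 ≈ 247.983

Integral: ∫_11^50 x·e^(−x/20) dx = 242.790.
½[f(11) + f(50)] = ½[6.34645 + 4.10425] = 5.22535.
So far: 248.015.
Order-1 term: 1/12 · (-0.123127 − 0.259627) = -0.0318962.
Partial sum through k=1: 247.983.
Order-2 term: −1/720 · (0.000102606 − 0.00353382) = 4.76557e-06.
Partial sum through k=2: 247.983.
Order-3 term: 1/30240 · (1.28258e-06 − 1.60464e-05) = -4.88222e-10.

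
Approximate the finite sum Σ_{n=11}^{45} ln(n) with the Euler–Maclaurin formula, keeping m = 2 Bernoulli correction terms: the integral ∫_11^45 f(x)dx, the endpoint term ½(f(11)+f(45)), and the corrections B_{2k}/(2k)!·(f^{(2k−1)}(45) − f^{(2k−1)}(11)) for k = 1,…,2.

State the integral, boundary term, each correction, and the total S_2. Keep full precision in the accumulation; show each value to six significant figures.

S_2 ≈ 114.020

The integral term ∫_11^45 ln(x) dx = 110.923.
Boundary: ½(f(11) + f(45)) = ½(2.39790 + 3.80666) = 3.10228.
Integral + boundary = 114.025.
Correction k=1: B_{2}/2! · (f^{(1)}(45) − f^{(1)}(11)) = 1/12 · (0.0222222 − 0.0909091) = -0.00572391.
After k=1: 114.020.
Correction k=2: B_{4}/4! · (f^{(3)}(45) − f^{(3)}(11)) = −1/720 · (2.19479e-05 − 0.00150263) = 2.05650e-06.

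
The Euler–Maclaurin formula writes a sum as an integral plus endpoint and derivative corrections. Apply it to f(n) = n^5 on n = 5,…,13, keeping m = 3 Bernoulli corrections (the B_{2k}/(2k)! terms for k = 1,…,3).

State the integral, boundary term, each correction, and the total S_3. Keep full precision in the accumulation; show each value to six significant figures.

∫_5^13 x^5 dx evaluates to 801864.
Boundary: ½(f(5) + f(13)) = ½(3125.00 + 371293) = 187209.
So far: 989073.
Correction k=1: B_{2}/2! · (f^{(1)}(13) − f^{(1)}(5)) = 1/12 · (142805 − 3125.00) = 11640.0.
Partial sum through k=1: 1.00071e+06.
Correction k=2: B_{4}/4! · (f^{(3)}(13) − f^{(3)}(5)) = −1/720 · (10140.0 − 1500.00) = -12.0000.
Partial sum through k=2: 1.00070e+06.
Correction k=3: B_{6}/6! · (f^{(5)}(13) − f^{(5)}(5)) = 1/30240 · (120.000 − 120.000) = 0.00000.

S_3 ≈ 1.00070e+06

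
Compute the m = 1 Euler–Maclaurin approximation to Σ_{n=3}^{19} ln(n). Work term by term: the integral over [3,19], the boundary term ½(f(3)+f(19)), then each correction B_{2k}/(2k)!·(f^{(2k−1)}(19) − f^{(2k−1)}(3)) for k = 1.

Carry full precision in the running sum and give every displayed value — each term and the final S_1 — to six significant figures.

S_1 ≈ 38.6466

∫_3^19 ln(x) dx evaluates to 36.6485.
½[f(3) + f(19)] = ½[1.09861 + 2.94444] = 2.02153.
Running total after boundary: 38.6700.
k=1: B_{2}/(2)! × [f^{(1)}(19) − f^{(1)}(3)] = 1/12 × (0.0526316 − 0.333333) = -0.0233918.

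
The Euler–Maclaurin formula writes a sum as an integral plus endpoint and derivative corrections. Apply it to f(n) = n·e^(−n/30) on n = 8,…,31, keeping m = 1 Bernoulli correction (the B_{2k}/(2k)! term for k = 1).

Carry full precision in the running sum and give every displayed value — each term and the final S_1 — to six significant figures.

S_1 ≈ 230.541

Integral: ∫_8^31 x·e^(−x/30) dx = 222.010.
½[f(8) + f(31)] = ½[6.12743 + 11.0304] = 8.57891.
So far: 230.589.
Order-1 term: 1/12 · (-0.0118606 − 0.561681) = -0.0477951.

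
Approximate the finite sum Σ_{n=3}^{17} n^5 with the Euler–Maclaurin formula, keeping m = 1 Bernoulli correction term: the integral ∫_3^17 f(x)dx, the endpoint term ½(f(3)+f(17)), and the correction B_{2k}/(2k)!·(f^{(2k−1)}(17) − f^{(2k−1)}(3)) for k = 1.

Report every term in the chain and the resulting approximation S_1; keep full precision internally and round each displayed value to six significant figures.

S_1 ≈ 4.76762e+06

∫_3^17 x^5 dx evaluates to 4.02281e+06.
Endpoint term: (f(3) + f(17))/2 = (243.000 + 1.41986e+06)/2 = 710050.
So far: 4.73286e+06.
Correction k=1: B_{2}/2! · (f^{(1)}(17) − f^{(1)}(3)) = 1/12 · (417605 − 405.000) = 34766.7.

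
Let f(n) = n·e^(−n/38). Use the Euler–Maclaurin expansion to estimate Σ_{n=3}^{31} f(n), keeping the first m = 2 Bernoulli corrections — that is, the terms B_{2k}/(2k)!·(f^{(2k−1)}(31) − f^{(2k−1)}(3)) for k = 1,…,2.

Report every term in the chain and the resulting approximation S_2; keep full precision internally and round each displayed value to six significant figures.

S_2 ≈ 288.223

The integral term ∫_3^31 x·e^(−x/38) dx = 280.046.
Endpoint term: (f(3) + f(31))/2 = (2.77227 + 13.7110)/2 = 8.24163.
Integral + boundary = 288.287.
k=1: B_{2}/(2)! × [f^{(1)}(31) − f^{(1)}(3)] = 1/12 × (0.0814745 − 0.851134) = -0.0641383.
Partial sum through k=1: 288.223.
k=2: B_{4}/(4)! × [f^{(3)}(31) − f^{(3)}(3)] = −1/720 × (0.000669013 − 0.00186933) = 1.66711e-06.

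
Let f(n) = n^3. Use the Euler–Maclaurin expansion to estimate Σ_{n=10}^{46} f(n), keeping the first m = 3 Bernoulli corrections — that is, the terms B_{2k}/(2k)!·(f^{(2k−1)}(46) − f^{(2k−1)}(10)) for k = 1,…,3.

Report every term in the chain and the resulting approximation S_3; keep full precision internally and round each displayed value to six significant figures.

∫_10^46 x^3 dx evaluates to 1.11686e+06.
Boundary: ½(f(10) + f(46)) = ½(1000.00 + 97336.0) = 49168.0.
So far: 1.16603e+06.
Correction k=1: B_{2}/2! · (f^{(1)}(46) − f^{(1)}(10)) = 1/12 · (6348.00 − 300.000) = 504.000.
After k=1: 1.16654e+06.
Correction k=2: B_{4}/4! · (f^{(3)}(46) − f^{(3)}(10)) = −1/720 · (6.00000 − 6.00000) = 0.00000.
After k=2: 1.16654e+06.
Correction k=3: B_{6}/6! · (f^{(5)}(46) − f^{(5)}(10)) = 1/30240 · (0.00000 − 0.00000) = 0.00000.

S_3 ≈ 1.16654e+06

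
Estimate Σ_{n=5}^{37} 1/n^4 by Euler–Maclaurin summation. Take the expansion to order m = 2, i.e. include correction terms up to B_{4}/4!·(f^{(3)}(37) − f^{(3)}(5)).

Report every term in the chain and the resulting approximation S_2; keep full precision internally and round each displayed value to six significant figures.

The integral term ∫_5^37 1/x^4 dx = 0.00266009.
Endpoint term: (f(5) + f(37))/2 = (0.00160000 + 5.33572e-07)/2 = 0.000800267.
So far: 0.00346035.
Correction k=1: B_{2}/2! · (f^{(1)}(37) − f^{(1)}(5)) = 1/12 · (-5.76835e-08 − (-0.00128000)) = 0.000106662.
After k=1: 0.00356701.
Correction k=2: B_{4}/4! · (f^{(3)}(37) − f^{(3)}(5)) = −1/720 · (-1.26406e-09 − (-0.00153600)) = -2.13333e-06.

S_2 ≈ 0.00356488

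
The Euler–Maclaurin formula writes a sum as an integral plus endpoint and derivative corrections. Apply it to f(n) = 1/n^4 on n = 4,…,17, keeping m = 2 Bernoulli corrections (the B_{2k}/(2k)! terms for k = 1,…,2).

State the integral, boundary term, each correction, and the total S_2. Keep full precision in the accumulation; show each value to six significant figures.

S_2 ≈ 0.00741471

Integral: ∫_4^17 1/x^4 dx = 0.00514049.
Boundary: ½(f(4) + f(17)) = ½(0.00390625 + 1.19730e-05) = 0.00195911.
Running total after boundary: 0.00709960.
k=1: B_{2}/(2)! × [f^{(1)}(17) − f^{(1)}(4)] = 1/12 × (-2.81719e-06 − (-0.00390625)) = 0.000325286.
Running total after k=1: 0.00742488.
k=2: B_{4}/(4)! × [f^{(3)}(17) − f^{(3)}(4)] = −1/720 × (-2.92441e-07 − (-0.00732422)) = -1.01721e-05.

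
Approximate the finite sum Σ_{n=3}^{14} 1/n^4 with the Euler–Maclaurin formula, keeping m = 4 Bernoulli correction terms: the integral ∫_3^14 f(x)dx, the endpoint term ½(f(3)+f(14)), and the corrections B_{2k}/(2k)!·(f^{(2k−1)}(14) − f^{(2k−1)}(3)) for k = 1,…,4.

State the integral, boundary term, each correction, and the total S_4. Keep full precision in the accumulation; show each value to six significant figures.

The integral term ∫_3^14 1/x^4 dx = 0.0122242.
½[f(3) + f(14)] = ½[0.0123457 + 2.60308e-05] = 0.00618585.
Running total after boundary: 0.0184101.
Order-1 term: 1/12 · (-7.43738e-06 − (-0.0164609)) = 0.00137112.
After k=1: 0.0197812.
Order-2 term: −1/720 · (-1.13837e-06 − (-0.0548697)) = -7.62063e-05.
After k=2: 0.0197050.
Order-3 term: 1/30240 · (-3.25250e-07 − (-0.341411)) = 1.12900e-05.
After k=3: 0.0197163.
Order-4 term: −1/1209600 · (-1.49349e-07 − (-3.41411)) = -2.82251e-06.

S_4 ≈ 0.0197134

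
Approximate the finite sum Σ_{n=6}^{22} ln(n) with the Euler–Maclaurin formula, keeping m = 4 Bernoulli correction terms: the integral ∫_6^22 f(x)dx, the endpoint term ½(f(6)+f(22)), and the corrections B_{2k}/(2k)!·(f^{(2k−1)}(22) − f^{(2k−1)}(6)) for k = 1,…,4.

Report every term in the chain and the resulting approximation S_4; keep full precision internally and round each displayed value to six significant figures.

Integral: ∫_6^22 ln(x) dx = 41.2524.
Boundary: ½(f(6) + f(22)) = ½(1.79176 + 3.09104) = 2.44140.
Running total after boundary: 43.6938.
Correction k=1: B_{2}/2! · (f^{(1)}(22) − f^{(1)}(6)) = 1/12 · (0.0454545 − 0.166667) = -0.0101010.
After k=1: 43.6837.
Correction k=2: B_{4}/4! · (f^{(3)}(22) − f^{(3)}(6)) = −1/720 · (0.000187829 − 0.00925926) = 1.25992e-05.
After k=2: 43.6837.
Correction k=3: B_{6}/6! · (f^{(5)}(22) − f^{(5)}(6)) = 1/30240 · (4.65691e-06 − 0.00308642) = -1.01910e-07.
After k=3: 43.6837.
Correction k=4: B_{8}/8! · (f^{(7)}(22) − f^{(7)}(6)) = −1/1209600 · (2.88651e-07 − 0.00257202) = 2.12610e-09.

S_4 ≈ 43.6837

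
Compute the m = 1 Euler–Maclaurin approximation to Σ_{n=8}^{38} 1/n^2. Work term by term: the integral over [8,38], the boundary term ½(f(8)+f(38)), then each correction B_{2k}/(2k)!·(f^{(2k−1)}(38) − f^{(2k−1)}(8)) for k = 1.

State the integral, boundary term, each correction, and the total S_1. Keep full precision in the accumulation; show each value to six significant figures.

Integral: ∫_8^38 1/x^2 dx = 0.0986842.
Endpoint term: (f(8) + f(38))/2 = (0.0156250 + 0.000692521)/2 = 0.00815876.
Running total after boundary: 0.106843.
Correction k=1: B_{2}/2! · (f^{(1)}(38) − f^{(1)}(8)) = 1/12 · (-3.64485e-05 − (-0.00390625)) = 0.000322483.

S_1 ≈ 0.107165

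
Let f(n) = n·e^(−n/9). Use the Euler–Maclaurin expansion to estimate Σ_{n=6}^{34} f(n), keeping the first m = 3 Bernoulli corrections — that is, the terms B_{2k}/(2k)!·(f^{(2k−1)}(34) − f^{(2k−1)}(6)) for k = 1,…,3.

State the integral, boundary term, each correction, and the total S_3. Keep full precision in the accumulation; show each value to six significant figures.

Integral: ∫_6^34 x·e^(−x/9) dx = 60.4593.
Boundary: ½(f(6) + f(34)) = ½(3.08050 + 0.777698) = 1.92910.
So far: 62.3884.
Order-1 term: 1/12 · (-0.0635374 − 0.171139) = -0.0195564.
Partial sum through k=1: 62.3688.
Order-2 term: −1/720 · (-0.000219635 − 0.0147898) = 2.08464e-05.
Partial sum through k=2: 62.3688.
Order-3 term: 1/30240 · (4.26101e-06 − 0.000339096) = -1.10726e-08.

S_3 ≈ 62.3688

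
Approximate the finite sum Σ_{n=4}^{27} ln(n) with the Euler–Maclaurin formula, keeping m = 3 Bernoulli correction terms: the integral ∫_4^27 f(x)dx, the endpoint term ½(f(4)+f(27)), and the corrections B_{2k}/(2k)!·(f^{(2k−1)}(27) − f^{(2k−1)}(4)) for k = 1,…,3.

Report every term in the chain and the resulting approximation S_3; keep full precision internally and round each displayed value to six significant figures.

S_3 ≈ 62.7658

The integral term ∫_4^27 ln(x) dx = 60.4424.
Boundary: ½(f(4) + f(27)) = ½(1.38629 + 3.29584) = 2.34107.
So far: 62.7835.
Correction k=1: B_{2}/2! · (f^{(1)}(27) − f^{(1)}(4)) = 1/12 · (0.0370370 − 0.250000) = -0.0177469.
Partial sum through k=1: 62.7657.
Correction k=2: B_{4}/4! · (f^{(3)}(27) − f^{(3)}(4)) = −1/720 · (0.000101611 − 0.0312500) = 4.32617e-05.
Partial sum through k=2: 62.7658.
Correction k=3: B_{6}/6! · (f^{(5)}(27) − f^{(5)}(4)) = 1/30240 · (1.67260e-06 − 0.0234375) = -7.74994e-07.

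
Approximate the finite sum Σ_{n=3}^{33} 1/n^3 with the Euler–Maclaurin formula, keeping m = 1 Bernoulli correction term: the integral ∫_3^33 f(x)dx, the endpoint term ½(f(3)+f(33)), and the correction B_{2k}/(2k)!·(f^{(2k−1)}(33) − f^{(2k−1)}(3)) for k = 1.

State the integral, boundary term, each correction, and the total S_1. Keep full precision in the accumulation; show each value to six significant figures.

S_1 ≈ 0.0767151

∫_3^33 1/x^3 dx evaluates to 0.0550964.
Endpoint term: (f(3) + f(33))/2 = (0.0370370 + 2.78265e-05)/2 = 0.0185324.
Running total after boundary: 0.0736289.
k=1: B_{2}/(2)! × [f^{(1)}(33) − f^{(1)}(3)] = 1/12 × (-2.52968e-06 − (-0.0370370)) = 0.00308621.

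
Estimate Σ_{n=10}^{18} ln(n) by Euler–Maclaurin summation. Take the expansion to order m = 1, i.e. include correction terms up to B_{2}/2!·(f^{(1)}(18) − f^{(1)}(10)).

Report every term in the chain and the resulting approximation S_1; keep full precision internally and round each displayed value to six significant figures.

S_1 ≈ 23.5936

The integral term ∫_10^18 ln(x) dx = 21.0008.
Endpoint term: (f(10) + f(18))/2 = (2.30259 + 2.89037)/2 = 2.59648.
Running total after boundary: 23.5973.
Correction k=1: B_{2}/2! · (f^{(1)}(18) − f^{(1)}(10)) = 1/12 · (0.0555556 − 0.100000) = -0.00370370.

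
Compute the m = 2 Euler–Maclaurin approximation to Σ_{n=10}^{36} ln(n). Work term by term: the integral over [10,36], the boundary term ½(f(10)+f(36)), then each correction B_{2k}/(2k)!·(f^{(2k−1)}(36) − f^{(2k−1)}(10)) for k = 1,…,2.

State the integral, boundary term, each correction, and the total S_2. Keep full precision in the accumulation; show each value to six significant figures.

S_2 ≈ 82.9179

Integral: ∫_10^36 ln(x) dx = 79.9808.
Endpoint term: (f(10) + f(36))/2 = (2.30259 + 3.58352)/2 = 2.94305.
So far: 82.9239.
Order-1 term: 1/12 · (0.0277778 − 0.100000) = -0.00601852.
Running total after k=1: 82.9179.
Order-2 term: −1/720 · (4.28669e-05 − 0.00200000) = 2.71824e-06.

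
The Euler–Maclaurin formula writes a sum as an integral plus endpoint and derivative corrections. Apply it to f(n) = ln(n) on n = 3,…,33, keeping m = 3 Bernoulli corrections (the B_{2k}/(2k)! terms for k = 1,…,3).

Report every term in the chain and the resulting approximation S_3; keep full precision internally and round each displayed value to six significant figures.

The integral term ∫_3^33 ln(x) dx = 82.0889.
Endpoint term: (f(3) + f(33))/2 = (1.09861 + 3.49651)/2 = 2.29756.
Integral + boundary = 84.3865.
k=1: B_{2}/(2)! × [f^{(1)}(33) − f^{(1)}(3)] = 1/12 × (0.0303030 − 0.333333) = -0.0252525.
Running total after k=1: 84.3612.
k=2: B_{4}/(4)! × [f^{(3)}(33) − f^{(3)}(3)] = −1/720 × (5.56529e-05 − 0.0740741) = 0.000102803.
Running total after k=2: 84.3613.
k=3: B_{6}/(6)! × [f^{(5)}(33) − f^{(5)}(3)] = 1/30240 × (6.13256e-07 − 0.0987654) = -3.26603e-06.

S_3 ≈ 84.3613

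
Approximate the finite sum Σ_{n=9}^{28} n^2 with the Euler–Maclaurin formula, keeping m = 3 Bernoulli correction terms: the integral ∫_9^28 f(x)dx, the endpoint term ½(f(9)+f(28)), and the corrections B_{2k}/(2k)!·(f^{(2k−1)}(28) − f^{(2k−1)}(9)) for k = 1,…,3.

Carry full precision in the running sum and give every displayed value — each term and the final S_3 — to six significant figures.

S_3 ≈ 7510.00

Integral: ∫_9^28 x^2 dx = 7074.33.
½[f(9) + f(28)] = ½[81.0000 + 784.000] = 432.500.
Running total after boundary: 7506.83.
Order-1 term: 1/12 · (56.0000 − 18.0000) = 3.16667.
Running total after k=1: 7510.00.
Order-2 term: −1/720 · (0.00000 − 0.00000) = 0.00000.
Running total after k=2: 7510.00.
Order-3 term: 1/30240 · (0.00000 − 0.00000) = 0.00000.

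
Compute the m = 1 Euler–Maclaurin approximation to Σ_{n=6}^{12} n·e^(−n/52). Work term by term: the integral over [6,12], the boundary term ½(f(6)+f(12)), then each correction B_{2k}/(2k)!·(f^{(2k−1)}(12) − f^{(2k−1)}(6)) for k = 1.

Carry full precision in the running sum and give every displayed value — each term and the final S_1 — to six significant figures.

S_1 ≈ 52.5737

∫_6^12 x·e^(−x/52) dx evaluates to 45.1519.
Endpoint term: (f(6) + f(12))/2 = (5.34614 + 9.52707)/2 = 7.43661.
Integral + boundary = 52.5885.
Correction k=1: B_{2}/2! · (f^{(1)}(12) − f^{(1)}(6)) = 1/12 · (0.610710 − 0.788213) = -0.0147919.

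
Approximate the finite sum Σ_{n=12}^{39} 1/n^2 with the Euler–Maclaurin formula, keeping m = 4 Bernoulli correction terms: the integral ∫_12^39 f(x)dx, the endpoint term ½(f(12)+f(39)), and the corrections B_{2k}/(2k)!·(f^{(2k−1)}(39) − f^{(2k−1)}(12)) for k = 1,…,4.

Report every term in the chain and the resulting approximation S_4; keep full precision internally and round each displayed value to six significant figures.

S_4 ≈ 0.0615868

∫_12^39 1/x^2 dx evaluates to 0.0576923.
½[f(12) + f(39)] = ½[0.00694444 + 0.000657462] = 0.00380095.
Integral + boundary = 0.0614933.
Correction k=1: B_{2}/2! · (f^{(1)}(39) − f^{(1)}(12)) = 1/12 · (-3.37160e-05 − (-0.00115741)) = 9.36409e-05.
Running total after k=1: 0.0615869.
Correction k=2: B_{4}/4! · (f^{(3)}(39) − f^{(3)}(12)) = −1/720 · (-2.66004e-07 − (-9.64506e-05)) = -1.33590e-07.
Running total after k=2: 0.0615868.
Correction k=3: B_{6}/6! · (f^{(5)}(39) − f^{(5)}(12)) = 1/30240 · (-5.24663e-09 − (-2.00939e-05)) = 6.64307e-10.
Running total after k=3: 0.0615868.
Correction k=4: B_{8}/8! · (f^{(7)}(39) − f^{(7)}(12)) = −1/1209600 · (-1.93170e-10 − (-7.81429e-06)) = -6.46006e-12.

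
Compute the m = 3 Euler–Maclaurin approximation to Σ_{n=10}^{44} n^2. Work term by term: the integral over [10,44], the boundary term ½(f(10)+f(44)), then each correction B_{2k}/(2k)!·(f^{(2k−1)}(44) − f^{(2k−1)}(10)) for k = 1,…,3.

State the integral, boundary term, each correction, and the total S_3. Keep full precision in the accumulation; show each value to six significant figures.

Integral: ∫_10^44 x^2 dx = 28061.3.
Endpoint term: (f(10) + f(44))/2 = (100.000 + 1936.00)/2 = 1018.00.
So far: 29079.3.
k=1: B_{2}/(2)! × [f^{(1)}(44) − f^{(1)}(10)] = 1/12 × (88.0000 − 20.0000) = 5.66667.
Partial sum through k=1: 29085.0.
k=2: B_{4}/(4)! × [f^{(3)}(44) − f^{(3)}(10)] = −1/720 × (0.00000 − 0.00000) = 0.00000.
Partial sum through k=2: 29085.0.
k=3: B_{6}/(6)! × [f^{(5)}(44) − f^{(5)}(10)] = 1/30240 × (0.00000 − 0.00000) = 0.00000.

S_3 ≈ 29085.0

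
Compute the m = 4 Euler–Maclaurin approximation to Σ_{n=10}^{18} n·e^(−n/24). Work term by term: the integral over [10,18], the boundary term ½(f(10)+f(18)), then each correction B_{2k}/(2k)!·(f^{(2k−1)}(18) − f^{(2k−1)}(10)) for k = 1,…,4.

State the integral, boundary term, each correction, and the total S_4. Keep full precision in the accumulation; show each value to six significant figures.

S_4 ≈ 69.3202

Integral: ∫_10^18 x·e^(−x/24) dx = 61.7949.
½[f(10) + f(18)] = ½[6.59241 + 8.50260] = 7.54750.
Running total after boundary: 69.3424.
k=1: B_{2}/(2)! × [f^{(1)}(18) − f^{(1)}(10)] = 1/12 × (0.118092 − 0.384557) = -0.0222054.
Running total after k=1: 69.3202.
k=2: B_{4}/(4)! × [f^{(3)}(18) − f^{(3)}(10)] = −1/720 × (0.00184518 − 0.00295666) = 1.54372e-06.
Running total after k=2: 69.3202.
k=3: B_{6}/(6)! × [f^{(5)}(18) − f^{(5)}(10)] = 1/30240 × (6.05094e-06 − 9.10711e-06) = -1.01064e-10.
Running total after k=3: 69.3202.
k=4: B_{8}/(8)! × [f^{(7)}(18) − f^{(7)}(10)] = −1/1209600 × (1.54487e-08 − 2.27103e-08) = 6.00329e-15.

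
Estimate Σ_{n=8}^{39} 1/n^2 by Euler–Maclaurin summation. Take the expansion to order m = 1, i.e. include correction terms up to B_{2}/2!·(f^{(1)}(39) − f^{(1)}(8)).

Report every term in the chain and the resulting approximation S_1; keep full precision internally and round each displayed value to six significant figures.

Integral: ∫_8^39 1/x^2 dx = 0.0993590.
Boundary: ½(f(8) + f(39)) = ½(0.0156250 + 0.000657462) = 0.00814123.
Running total after boundary: 0.107500.
Order-1 term: 1/12 · (-3.37160e-05 − (-0.00390625)) = 0.000322711.

S_1 ≈ 0.107823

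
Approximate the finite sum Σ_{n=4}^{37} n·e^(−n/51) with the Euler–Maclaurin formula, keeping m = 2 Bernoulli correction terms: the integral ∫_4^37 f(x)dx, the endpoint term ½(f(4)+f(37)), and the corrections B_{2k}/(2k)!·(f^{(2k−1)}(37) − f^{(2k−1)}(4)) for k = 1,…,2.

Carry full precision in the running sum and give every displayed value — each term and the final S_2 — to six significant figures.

S_2 ≈ 431.568

The integral term ∫_4^37 x·e^(−x/51) dx = 420.823.
Endpoint term: (f(4) + f(37))/2 = (3.69826 + 17.9112)/2 = 10.8047.
Running total after boundary: 431.628.
Order-1 term: 1/12 · (0.132887 − 0.852051) = -0.0599303.
Running total after k=1: 431.568.
Order-2 term: −1/720 · (0.000423322 − 0.00103852) = 8.54437e-07.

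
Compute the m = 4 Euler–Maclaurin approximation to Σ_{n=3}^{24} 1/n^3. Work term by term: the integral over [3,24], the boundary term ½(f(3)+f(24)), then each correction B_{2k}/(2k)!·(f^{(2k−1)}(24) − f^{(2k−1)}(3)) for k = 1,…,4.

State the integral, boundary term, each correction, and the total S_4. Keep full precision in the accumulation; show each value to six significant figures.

Integral: ∫_3^24 1/x^3 dx = 0.0546875.
Endpoint term: (f(3) + f(24))/2 = (0.0370370 + 7.23380e-05)/2 = 0.0185547.
So far: 0.0732422.
Order-1 term: 1/12 · (-9.04225e-06 − (-0.0370370)) = 0.00308567.
Running total after k=1: 0.0763279.
Order-2 term: −1/720 · (-3.13967e-07 − (-0.0823045)) = -0.000114311.
Running total after k=2: 0.0762135.
Order-3 term: 1/30240 · (-2.28934e-08 − (-0.384088)) = 1.27013e-05.
Running total after k=3: 0.0762262.
Order-4 term: −1/1209600 · (-2.86168e-09 − (-3.07270)) = -2.54026e-06.

S_4 ≈ 0.0762237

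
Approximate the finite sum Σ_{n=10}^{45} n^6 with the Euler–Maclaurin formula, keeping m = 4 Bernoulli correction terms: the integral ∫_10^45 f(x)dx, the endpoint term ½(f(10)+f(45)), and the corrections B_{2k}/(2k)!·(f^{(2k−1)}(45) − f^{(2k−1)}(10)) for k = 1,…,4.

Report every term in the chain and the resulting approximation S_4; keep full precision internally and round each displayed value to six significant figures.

S_4 ≈ 5.76245e+10

The integral term ∫_10^45 x^6 dx = 5.33799e+10.
Endpoint term: (f(10) + f(45))/2 = (1.00000e+06 + 8.30377e+09)/2 = 4.15238e+09.
Integral + boundary = 5.75323e+10.
Order-1 term: 1/12 · (1.10717e+09 − 600000) = 9.22141e+07.
Running total after k=1: 5.76245e+10.
Order-2 term: −1/720 · (1.09350e+07 − 120000) = -15020.8.
Running total after k=2: 5.76245e+10.
Order-3 term: 1/30240 · (32400.0 − 7200.00) = 0.833333.
Running total after k=3: 5.76245e+10.
Order-4 term: −1/1209600 · (0.00000 − 0.00000) = 0.00000.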